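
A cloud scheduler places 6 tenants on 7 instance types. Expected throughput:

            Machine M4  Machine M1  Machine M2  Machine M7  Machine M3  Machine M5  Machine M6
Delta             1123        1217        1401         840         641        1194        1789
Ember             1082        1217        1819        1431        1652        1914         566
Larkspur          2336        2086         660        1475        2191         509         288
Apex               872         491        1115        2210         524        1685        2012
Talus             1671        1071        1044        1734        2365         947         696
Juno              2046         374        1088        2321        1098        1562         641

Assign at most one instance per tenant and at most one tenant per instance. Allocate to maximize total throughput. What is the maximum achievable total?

Maximum total: 12410 ops/s

Optimal: Delta→Machine M6 (1789 ops/s), Ember→Machine M5 (1914 ops/s), Larkspur→Machine M1 (2086 ops/s), Apex→Machine M7 (2210 ops/s), Talus→Machine M3 (2365 ops/s), Juno→Machine M4 (2046 ops/s) — total 1789+1914+2086+2210+2365+2046 = 12410 ops/s.
Max-entry greedy (repeatedly take the single best remaining cell) gives 12349 ops/s, worse by 61.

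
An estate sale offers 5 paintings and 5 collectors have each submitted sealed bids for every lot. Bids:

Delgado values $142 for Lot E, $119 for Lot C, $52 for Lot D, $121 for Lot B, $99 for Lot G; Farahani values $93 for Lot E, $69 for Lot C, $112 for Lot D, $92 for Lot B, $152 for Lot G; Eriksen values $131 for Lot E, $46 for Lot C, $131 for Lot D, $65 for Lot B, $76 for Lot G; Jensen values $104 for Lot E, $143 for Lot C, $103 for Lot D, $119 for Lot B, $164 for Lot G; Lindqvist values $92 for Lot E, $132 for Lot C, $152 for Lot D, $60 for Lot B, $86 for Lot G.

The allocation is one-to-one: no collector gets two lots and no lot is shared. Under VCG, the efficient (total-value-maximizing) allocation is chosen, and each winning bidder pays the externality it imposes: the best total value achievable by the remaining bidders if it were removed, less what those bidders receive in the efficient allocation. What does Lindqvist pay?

Lindqvist pays $21.

Efficient allocation: Delgado→Lot B ($121), Farahani→Lot G ($152), Eriksen→Lot E ($131), Jensen→Lot C ($143), Lindqvist→Lot D ($152); total welfare W = $699.
Lindqvist receives Lot D at value $152, so the others get W − 152 = $547.
Without Lindqvist: best allocation of the remaining 4 bidders over all 5 lots is Delgado→Lot E ($142), Farahani→Lot G ($152), Eriksen→Lot D ($131), Jensen→Lot C ($143), total $568.
VCG payment = (others' best without Lindqvist) − (others' welfare with Lindqvist) = 568 − 547 = $21.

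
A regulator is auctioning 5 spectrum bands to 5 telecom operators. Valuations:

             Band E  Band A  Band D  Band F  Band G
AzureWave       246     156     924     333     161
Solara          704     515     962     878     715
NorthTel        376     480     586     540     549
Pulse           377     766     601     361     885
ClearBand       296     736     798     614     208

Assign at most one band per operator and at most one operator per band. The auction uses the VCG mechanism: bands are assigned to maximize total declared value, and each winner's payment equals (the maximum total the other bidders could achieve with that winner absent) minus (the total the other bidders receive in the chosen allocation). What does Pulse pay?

Efficient allocation: AzureWave→Band D ($924M), Solara→Band F ($878M), NorthTel→Band E ($376M), Pulse→Band G ($885M), ClearBand→Band A ($736M); total welfare W = $3799M.
Pulse receives Band G at value $885M, so the others get W − 885 = $2914M.
Without Pulse: best allocation of the remaining 4 bidders over all 5 bands is AzureWave→Band D ($924M), Solara→Band F ($878M), NorthTel→Band G ($549M), ClearBand→Band A ($736M), total $3087M.
VCG payment = (others' best without Pulse) − (others' welfare with Pulse) = 3087 − 2914 = $173M.

Pulse pays $173M.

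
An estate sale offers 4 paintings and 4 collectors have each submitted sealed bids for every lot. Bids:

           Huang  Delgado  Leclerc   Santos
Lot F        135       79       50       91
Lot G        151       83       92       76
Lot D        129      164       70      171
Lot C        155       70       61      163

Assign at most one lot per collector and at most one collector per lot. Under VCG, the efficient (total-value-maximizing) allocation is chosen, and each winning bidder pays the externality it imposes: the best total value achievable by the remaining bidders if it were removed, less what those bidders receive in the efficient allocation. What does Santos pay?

Santos pays $20.

Efficient allocation: Huang→Lot F ($135), Delgado→Lot D ($164), Leclerc→Lot G ($92), Santos→Lot C ($163); total welfare W = $554.
Santos receives Lot C at value $163, so the others get W − 163 = $391.
Without Santos: best allocation of the remaining 3 bidders over all 4 lots is Huang→Lot C ($155), Delgado→Lot D ($164), Leclerc→Lot G ($92), total $411.
VCG payment = (others' best without Santos) − (others' welfare with Santos) = 411 − 391 = $20.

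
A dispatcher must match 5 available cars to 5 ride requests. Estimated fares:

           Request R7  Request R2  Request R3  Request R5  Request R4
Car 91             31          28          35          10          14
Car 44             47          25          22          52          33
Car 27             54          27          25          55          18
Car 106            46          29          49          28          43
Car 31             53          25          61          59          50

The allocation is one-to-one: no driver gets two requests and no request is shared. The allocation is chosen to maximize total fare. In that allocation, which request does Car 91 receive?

Optimal: Car 91→Request R2 ($28), Car 44→Request R5 ($52), Car 27→Request R7 ($54), Car 106→Request R4 ($43), Car 31→Request R3 ($61) — total 28+52+54+43+61 = $238.
Row-greedy (each driver in turn takes its best remaining request) gives $209, worse by 29.
No other one-to-one assignment exceeds $238.
Car 91's own top request is Request R3 ($35), but forcing Car 91→Request R3 and reassigning the rest optimally gives only $220 — worse by 18.

Car 91 receives Request R2.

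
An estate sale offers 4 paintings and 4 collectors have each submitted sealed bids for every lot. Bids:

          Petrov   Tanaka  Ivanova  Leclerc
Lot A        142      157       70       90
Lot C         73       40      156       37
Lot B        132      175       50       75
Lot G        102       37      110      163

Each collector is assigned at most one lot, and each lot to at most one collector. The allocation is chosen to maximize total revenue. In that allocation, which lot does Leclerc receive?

Leclerc receives Lot G.

This is the linear assignment problem.
Optimal: Petrov→Lot A ($142), Tanaka→Lot B ($175), Ivanova→Lot C ($156), Leclerc→Lot G ($163) — total 142+175+156+163 = $636.
Column-greedy (each lot in turn goes to its best remaining collector) gives $608, worse by 28.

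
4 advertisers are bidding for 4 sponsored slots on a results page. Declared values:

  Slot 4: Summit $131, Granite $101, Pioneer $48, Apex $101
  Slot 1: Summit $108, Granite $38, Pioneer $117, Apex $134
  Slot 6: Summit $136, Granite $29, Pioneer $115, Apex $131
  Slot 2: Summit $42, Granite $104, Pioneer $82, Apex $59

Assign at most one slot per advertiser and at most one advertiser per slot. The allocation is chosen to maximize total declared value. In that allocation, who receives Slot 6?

Optimal: Summit→Slot 4 ($131), Granite→Slot 2 ($104), Pioneer→Slot 6 ($115), Apex→Slot 1 ($134) — total 131+104+115+134 = $484.
Row-greedy (each advertiser in turn takes its best remaining slot) gives $458, worse by 26.
Swapping Granite↔Apex (Granite→Slot 1 $38, Apex→Slot 2 $59) loses 141.
Pioneer's own top slot is Slot 1 ($117), but forcing Pioneer→Slot 1 and reassigning the rest optimally gives only $483 — worse by 1.

Pioneer receives Slot 6.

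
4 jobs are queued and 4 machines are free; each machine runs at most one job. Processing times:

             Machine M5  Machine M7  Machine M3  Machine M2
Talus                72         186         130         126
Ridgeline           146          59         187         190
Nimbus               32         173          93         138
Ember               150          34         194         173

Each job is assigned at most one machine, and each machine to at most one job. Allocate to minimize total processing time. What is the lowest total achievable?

Min total: 379 min

Optimal: Talus→Machine M2 (126 min), Ridgeline→Machine M3 (187 min), Nimbus→Machine M5 (32 min), Ember→Machine M7 (34 min) — total 126+187+32+34 = 379 min.
Every other assignment is strictly worse.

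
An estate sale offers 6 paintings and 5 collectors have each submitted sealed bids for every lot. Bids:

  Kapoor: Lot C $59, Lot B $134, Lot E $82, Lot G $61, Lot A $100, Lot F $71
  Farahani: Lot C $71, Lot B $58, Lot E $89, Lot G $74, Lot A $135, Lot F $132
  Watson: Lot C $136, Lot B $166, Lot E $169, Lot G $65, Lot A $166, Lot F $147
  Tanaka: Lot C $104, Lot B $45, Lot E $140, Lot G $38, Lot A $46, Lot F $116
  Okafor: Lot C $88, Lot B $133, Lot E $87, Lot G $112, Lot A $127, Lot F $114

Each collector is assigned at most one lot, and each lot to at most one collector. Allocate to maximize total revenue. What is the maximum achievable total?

Maximum total: $684

This is the linear assignment problem.
Optimal: Kapoor→Lot B ($134), Farahani→Lot F ($132), Watson→Lot A ($166), Tanaka→Lot E ($140), Okafor→Lot G ($112) — total 134+132+166+140+112 = $684.
Column-greedy (each lot in turn goes to its best remaining collector) gives $657, worse by 27.
Next-best assignment: Kapoor→Lot B, Farahani→Lot F, Watson→Lot C, Tanaka→Lot E, Okafor→Lot A = $669.
Swapping Kapoor↔Tanaka (Kapoor→Lot E $82, Tanaka→Lot B $45) loses 147.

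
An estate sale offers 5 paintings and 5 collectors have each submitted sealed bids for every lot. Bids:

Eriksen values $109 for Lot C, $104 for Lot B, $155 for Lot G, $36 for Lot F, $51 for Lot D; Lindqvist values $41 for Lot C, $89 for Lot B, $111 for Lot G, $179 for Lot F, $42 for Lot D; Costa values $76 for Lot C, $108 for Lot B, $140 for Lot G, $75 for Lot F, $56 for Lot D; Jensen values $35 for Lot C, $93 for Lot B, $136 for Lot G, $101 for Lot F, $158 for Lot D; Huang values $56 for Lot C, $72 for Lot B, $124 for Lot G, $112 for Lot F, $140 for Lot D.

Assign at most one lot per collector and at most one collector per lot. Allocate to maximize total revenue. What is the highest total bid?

Max total: $678

Optimal: Eriksen→Lot C ($109), Lindqvist→Lot F ($179), Costa→Lot B ($108), Jensen→Lot D ($158), Huang→Lot G ($124) — total 109+179+108+158+124 = $678.
Column-greedy (each lot in turn goes to its best remaining collector) gives $672, worse by 6.
No other one-to-one assignment exceeds $678.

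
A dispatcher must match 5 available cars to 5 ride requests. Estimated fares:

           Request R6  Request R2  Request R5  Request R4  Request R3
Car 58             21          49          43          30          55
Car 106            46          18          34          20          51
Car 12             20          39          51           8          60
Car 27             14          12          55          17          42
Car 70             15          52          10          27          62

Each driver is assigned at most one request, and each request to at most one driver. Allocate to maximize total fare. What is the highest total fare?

Maximum total: $243

Treat this as an assignment problem: match each driver to one request.
Optimal: Car 58→Request R4 ($30), Car 106→Request R6 ($46), Car 12→Request R3 ($60), Car 27→Request R5 ($55), Car 70→Request R2 ($52) — total 30+46+60+55+52 = $243.
Max-entry greedy (repeatedly take the single best remaining cell) gives $220, worse by 23.
Next-best assignment: Car 58→Request R2, Car 106→Request R6, Car 12→Request R3, Car 27→Request R5, Car 70→Request R4 = $237.
No other one-to-one assignment exceeds $243.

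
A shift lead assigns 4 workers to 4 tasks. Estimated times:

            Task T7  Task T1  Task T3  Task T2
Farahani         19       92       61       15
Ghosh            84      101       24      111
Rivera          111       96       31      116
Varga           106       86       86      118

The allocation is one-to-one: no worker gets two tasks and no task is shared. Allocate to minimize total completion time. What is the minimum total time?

Min total: 216 min

Optimal: Farahani→Task T2 (15 min), Ghosh→Task T7 (84 min), Rivera→Task T3 (31 min), Varga→Task T1 (86 min) — total 15+84+31+86 = 216 min.
Column-greedy (each task in turn goes to its cheapest remaining worker) gives 245 min, worse by 29.
Swapping Farahani↔Varga (Farahani→Task T1 92 min, Varga→Task T2 118 min) adds 109.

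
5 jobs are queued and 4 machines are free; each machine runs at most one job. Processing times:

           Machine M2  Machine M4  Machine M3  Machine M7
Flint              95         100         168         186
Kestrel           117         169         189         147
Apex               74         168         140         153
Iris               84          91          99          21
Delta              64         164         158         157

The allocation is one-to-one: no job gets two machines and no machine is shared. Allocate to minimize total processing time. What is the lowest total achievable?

This is the linear assignment problem.
Optimal: Delta→Machine M2 (64 min), Flint→Machine M4 (100 min), Apex→Machine M3 (140 min), Iris→Machine M7 (21 min) — total 64+100+140+21 = 325 min.
Next-best assignment: Apex→Machine M2, Flint→Machine M4, Delta→Machine M3, Iris→Machine M7 = 353 min.
Checked against all permutations: 325 min is optimal.

Minimum total: 325 min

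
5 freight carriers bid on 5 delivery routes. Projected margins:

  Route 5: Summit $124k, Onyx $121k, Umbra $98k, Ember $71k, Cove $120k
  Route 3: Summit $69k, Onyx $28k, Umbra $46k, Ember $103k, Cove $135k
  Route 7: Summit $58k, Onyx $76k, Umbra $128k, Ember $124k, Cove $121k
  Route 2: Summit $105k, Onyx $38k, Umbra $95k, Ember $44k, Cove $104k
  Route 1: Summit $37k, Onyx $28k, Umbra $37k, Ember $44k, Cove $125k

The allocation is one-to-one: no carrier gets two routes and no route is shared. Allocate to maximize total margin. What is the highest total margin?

Optimal: Summit→Route 2 ($105k), Onyx→Route 5 ($121k), Umbra→Route 7 ($128k), Ember→Route 3 ($103k), Cove→Route 1 ($125k) — total 105+121+128+103+125 = $582k.
Row-greedy (each carrier in turn takes its best remaining route) gives $523k, worse by 59.
Next-best assignment: Summit→Route 3, Onyx→Route 5, Umbra→Route 2, Ember→Route 7, Cove→Route 1 = $534k.

Maximum total: $582k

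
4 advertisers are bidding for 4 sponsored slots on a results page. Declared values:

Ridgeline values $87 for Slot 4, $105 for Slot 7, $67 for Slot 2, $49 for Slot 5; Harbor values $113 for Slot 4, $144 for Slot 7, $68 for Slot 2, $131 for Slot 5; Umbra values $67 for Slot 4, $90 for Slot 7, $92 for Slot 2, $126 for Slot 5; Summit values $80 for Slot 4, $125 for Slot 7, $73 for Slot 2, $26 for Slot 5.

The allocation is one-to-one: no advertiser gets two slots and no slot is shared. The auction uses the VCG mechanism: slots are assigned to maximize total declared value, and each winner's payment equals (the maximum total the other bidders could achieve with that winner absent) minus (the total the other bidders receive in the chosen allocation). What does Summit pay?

Summit pays $47.

Efficient allocation: Ridgeline→Slot 4 ($87), Harbor→Slot 5 ($131), Umbra→Slot 2 ($92), Summit→Slot 7 ($125); total welfare W = $435.
Summit receives Slot 7 at value $125, so the others get W − 125 = $310.
Without Summit: best allocation of the remaining 3 bidders over all 4 slots is Ridgeline→Slot 4 ($87), Harbor→Slot 7 ($144), Umbra→Slot 5 ($126), total $357.
VCG payment = (others' best without Summit) − (others' welfare with Summit) = 357 − 310 = $47.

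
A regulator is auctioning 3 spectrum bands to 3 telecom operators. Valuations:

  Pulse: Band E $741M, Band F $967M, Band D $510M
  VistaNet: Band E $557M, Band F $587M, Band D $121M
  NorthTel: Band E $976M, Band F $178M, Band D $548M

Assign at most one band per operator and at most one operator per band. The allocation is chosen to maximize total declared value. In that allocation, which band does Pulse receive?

This is a one-to-one assignment (maximum-weight bipartite matching).
Optimal: Pulse→Band D ($510M), VistaNet→Band F ($587M), NorthTel→Band E ($976M) — total 510+587+976 = $2073M.
Row-greedy (each operator in turn takes its best remaining band) gives $2072M, worse by 1.
Pulse's own top band is Band F ($967M), but forcing Pulse→Band F and reassigning the rest optimally gives only $2072M — worse by 1.

Pulse receives Band D.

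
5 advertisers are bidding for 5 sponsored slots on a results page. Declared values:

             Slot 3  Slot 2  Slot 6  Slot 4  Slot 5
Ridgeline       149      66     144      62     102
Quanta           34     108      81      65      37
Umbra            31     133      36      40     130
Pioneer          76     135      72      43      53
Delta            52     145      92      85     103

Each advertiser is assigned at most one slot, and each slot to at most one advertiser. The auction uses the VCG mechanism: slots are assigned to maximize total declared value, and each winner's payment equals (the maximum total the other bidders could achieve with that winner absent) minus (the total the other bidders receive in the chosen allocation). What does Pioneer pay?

Efficient allocation: Ridgeline→Slot 3 ($149), Quanta→Slot 6 ($81), Umbra→Slot 5 ($130), Pioneer→Slot 2 ($135), Delta→Slot 4 ($85); total welfare W = $580.
Pioneer receives Slot 2 at value $135, so the others get W − 135 = $445.
Without Pioneer: best allocation of the remaining 4 bidders over all 5 slots is Ridgeline→Slot 3 ($149), Quanta→Slot 6 ($81), Umbra→Slot 5 ($130), Delta→Slot 2 ($145), total $505.
VCG payment = (others' best without Pioneer) − (others' welfare with Pioneer) = 505 − 445 = $60.

Pioneer pays $60.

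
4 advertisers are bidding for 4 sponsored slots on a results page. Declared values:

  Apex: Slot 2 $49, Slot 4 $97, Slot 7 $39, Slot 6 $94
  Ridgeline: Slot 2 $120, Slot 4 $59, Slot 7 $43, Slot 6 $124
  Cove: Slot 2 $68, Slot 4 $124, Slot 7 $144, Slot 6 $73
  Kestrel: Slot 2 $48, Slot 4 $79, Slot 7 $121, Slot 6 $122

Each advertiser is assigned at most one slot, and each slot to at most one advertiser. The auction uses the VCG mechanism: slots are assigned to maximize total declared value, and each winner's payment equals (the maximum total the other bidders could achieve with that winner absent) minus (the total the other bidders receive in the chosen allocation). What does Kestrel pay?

Efficient allocation: Apex→Slot 4 ($97), Ridgeline→Slot 2 ($120), Cove→Slot 7 ($144), Kestrel→Slot 6 ($122); total welfare W = $483.
Kestrel receives Slot 6 at value $122, so the others get W − 122 = $361.
Without Kestrel: best allocation of the remaining 3 bidders over all 4 slots is Apex→Slot 4 ($97), Ridgeline→Slot 6 ($124), Cove→Slot 7 ($144), total $365.
VCG payment = (others' best without Kestrel) − (others' welfare with Kestrel) = 365 − 361 = $4.

Kestrel pays $4.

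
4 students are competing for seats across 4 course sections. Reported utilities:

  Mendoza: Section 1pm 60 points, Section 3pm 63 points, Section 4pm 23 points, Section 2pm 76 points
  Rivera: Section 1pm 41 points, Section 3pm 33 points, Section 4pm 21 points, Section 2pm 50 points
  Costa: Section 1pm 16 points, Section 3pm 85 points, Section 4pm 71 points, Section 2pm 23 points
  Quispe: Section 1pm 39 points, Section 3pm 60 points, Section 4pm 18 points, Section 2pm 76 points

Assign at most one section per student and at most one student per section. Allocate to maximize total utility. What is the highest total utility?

Maximum total: 251 points

This is the linear assignment problem.
Optimal: Mendoza→Section 3pm (63 points), Rivera→Section 1pm (41 points), Costa→Section 4pm (71 points), Quispe→Section 2pm (76 points) — total 63+41+71+76 = 251 points.
Max-entry greedy (repeatedly take the single best remaining cell) gives 220 points, worse by 31.
Next-best assignment: Mendoza→Section 2pm, Rivera→Section 1pm, Costa→Section 4pm, Quispe→Section 3pm = 248 points.
Swapping Mendoza↔Costa (Mendoza→Section 4pm 23 points, Costa→Section 3pm 85 points) loses 26.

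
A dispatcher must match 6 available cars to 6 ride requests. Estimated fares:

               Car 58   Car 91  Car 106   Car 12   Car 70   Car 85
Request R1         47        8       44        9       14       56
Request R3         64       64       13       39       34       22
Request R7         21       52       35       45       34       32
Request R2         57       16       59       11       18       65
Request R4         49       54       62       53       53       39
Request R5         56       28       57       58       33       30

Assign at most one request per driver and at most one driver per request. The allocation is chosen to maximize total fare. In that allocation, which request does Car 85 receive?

Car 85 receives Request R1.

Optimal: Car 58→Request R3 ($64), Car 91→Request R7 ($52), Car 106→Request R2 ($59), Car 12→Request R5 ($58), Car 70→Request R4 ($53), Car 85→Request R1 ($56) — total 64+52+59+58+53+56 = $342.
Row-greedy (each driver in turn takes its best remaining request) gives $325, worse by 17.
Swapping Car 70↔Car 85 (Car 70→Request R1 $14, Car 85→Request R4 $39) loses 56.
Checked against all permutations: $342 is optimal.
Car 85's own top request is Request R2 ($65), but forcing Car 85→Request R2 and reassigning the rest optimally gives only $336 — worse by 6.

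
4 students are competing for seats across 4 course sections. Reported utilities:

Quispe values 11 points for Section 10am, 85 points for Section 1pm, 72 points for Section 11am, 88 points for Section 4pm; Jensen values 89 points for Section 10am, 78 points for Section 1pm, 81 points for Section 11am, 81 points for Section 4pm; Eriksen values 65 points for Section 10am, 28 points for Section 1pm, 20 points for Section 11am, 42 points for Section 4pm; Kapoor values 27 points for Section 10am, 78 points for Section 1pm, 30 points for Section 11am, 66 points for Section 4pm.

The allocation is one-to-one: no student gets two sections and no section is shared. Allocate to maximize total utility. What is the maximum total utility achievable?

This is the linear assignment problem.
Optimal: Quispe→Section 4pm (88 points), Jensen→Section 11am (81 points), Eriksen→Section 10am (65 points), Kapoor→Section 1pm (78 points) — total 88+81+65+78 = 312 points.
Column-greedy (each section in turn goes to its best remaining student) gives 246 points, worse by 66.

Maximum total: 312 points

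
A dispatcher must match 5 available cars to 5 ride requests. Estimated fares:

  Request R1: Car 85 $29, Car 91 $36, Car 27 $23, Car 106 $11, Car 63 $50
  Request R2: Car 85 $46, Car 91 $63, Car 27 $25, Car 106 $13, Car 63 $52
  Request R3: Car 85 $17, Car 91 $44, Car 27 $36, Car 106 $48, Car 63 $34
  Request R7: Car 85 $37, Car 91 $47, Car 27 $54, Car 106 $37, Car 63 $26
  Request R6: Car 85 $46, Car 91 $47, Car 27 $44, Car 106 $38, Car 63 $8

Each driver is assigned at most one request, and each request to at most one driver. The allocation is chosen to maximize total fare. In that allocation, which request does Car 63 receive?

This is a one-to-one assignment (maximum-weight bipartite matching).
Optimal: Car 85→Request R6 ($46), Car 91→Request R2 ($63), Car 27→Request R7 ($54), Car 106→Request R3 ($48), Car 63→Request R1 ($50) — total 46+63+54+48+50 = $261.
Row-greedy (each driver in turn takes its best remaining request) gives $235, worse by 26.
Next-best assignment: Car 85→Request R2, Car 91→Request R6, Car 27→Request R7, Car 106→Request R3, Car 63→Request R1 = $245.
Swapping Car 63↔Car 91 (Car 63→Request R2 $52, Car 91→Request R1 $36) loses 25.
Car 63's own top request is Request R2 ($52), but forcing Car 63→Request R2 and reassigning the rest optimally gives only $236 — worse by 25.

Car 63 receives Request R1.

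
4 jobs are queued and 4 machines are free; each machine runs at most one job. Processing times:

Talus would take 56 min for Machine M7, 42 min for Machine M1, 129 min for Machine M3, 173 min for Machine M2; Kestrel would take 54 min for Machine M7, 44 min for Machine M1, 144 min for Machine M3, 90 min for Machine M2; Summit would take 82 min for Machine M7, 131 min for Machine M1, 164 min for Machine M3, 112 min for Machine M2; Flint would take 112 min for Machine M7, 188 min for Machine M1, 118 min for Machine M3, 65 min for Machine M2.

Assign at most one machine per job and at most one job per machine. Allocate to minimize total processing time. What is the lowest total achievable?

Optimal: Talus→Machine M3 (129 min), Kestrel→Machine M1 (44 min), Summit→Machine M7 (82 min), Flint→Machine M2 (65 min) — total 129+44+82+65 = 320 min.
No other one-to-one assignment undercuts 320 min.

Minimum total: 320 min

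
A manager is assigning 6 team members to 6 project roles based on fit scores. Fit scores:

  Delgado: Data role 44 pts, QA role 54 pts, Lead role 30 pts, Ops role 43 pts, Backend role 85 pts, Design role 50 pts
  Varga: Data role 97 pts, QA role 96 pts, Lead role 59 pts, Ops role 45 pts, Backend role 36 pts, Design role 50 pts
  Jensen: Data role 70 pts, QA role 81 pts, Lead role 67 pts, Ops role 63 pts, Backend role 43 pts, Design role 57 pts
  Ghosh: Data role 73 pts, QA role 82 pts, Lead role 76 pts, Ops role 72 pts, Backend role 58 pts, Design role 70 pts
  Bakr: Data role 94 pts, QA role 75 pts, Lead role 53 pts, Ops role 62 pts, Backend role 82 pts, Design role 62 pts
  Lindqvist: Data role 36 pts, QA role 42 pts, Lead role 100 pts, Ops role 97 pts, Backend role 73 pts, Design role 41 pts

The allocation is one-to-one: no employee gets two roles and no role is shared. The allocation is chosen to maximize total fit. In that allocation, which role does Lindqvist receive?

Lindqvist receives Ops role.

Optimal: Delgado→Backend role (85 pts), Varga→QA role (96 pts), Jensen→Lead role (67 pts), Ghosh→Design role (70 pts), Bakr→Data role (94 pts), Lindqvist→Ops role (97 pts) — total 85+96+67+70+94+97 = 509 pts.
Column-greedy (each role in turn goes to its best remaining employee) gives 489 pts, worse by 20.
Next-best assignment: Delgado→Backend role, Varga→QA role, Jensen→Ops role, Ghosh→Design role, Bakr→Data role, Lindqvist→Lead role = 508 pts.
Swapping Lindqvist↔Jensen (Lindqvist→Lead role 100 pts, Jensen→Ops role 63 pts) loses 1.
Checked against all permutations: 509 pts is optimal.
Lindqvist's own top role is Lead role (100 pts), but forcing Lindqvist→Lead role and reassigning the rest optimally gives only 508 pts — worse by 1.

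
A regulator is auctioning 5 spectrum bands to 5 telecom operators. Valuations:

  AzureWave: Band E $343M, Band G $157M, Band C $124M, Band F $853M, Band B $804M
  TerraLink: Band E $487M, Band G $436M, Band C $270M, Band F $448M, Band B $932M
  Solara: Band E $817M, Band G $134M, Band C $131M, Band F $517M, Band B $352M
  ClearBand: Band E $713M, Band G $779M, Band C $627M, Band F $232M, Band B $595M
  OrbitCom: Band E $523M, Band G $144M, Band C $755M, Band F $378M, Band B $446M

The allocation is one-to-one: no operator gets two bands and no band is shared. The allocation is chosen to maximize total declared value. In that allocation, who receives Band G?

This is the linear assignment problem.
Optimal: AzureWave→Band F ($853M), TerraLink→Band B ($932M), Solara→Band E ($817M), ClearBand→Band G ($779M), OrbitCom→Band C ($755M) — total 853+932+817+779+755 = $4136M.
Next-best assignment: AzureWave→Band B, TerraLink→Band F, Solara→Band E, ClearBand→Band G, OrbitCom→Band C = $3603M.
Swapping Solara↔TerraLink (Solara→Band B $352M, TerraLink→Band E $487M) loses 910.
Checked against all permutations: $4136M is optimal.

ClearBand receives Band G.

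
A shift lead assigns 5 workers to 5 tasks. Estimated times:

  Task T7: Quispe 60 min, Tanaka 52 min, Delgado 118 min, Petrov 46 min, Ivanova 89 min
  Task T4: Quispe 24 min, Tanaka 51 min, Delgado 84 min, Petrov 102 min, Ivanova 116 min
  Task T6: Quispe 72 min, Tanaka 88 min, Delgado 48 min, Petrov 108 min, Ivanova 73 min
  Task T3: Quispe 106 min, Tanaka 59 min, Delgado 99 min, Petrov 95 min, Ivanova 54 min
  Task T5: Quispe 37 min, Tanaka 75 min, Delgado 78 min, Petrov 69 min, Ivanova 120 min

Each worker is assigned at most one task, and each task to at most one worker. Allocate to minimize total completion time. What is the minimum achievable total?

Optimal: Quispe→Task T5 (37 min), Tanaka→Task T4 (51 min), Delgado→Task T6 (48 min), Petrov→Task T7 (46 min), Ivanova→Task T3 (54 min) — total 37+51+48+46+54 = 236 min.
Row-greedy (each worker in turn takes its cheapest remaining task) gives 247 min, worse by 11.
Next-best assignment: Quispe→Task T4, Tanaka→Task T7, Delgado→Task T6, Petrov→Task T5, Ivanova→Task T3 = 247 min.
Swapping Tanaka↔Quispe (Tanaka→Task T5 75 min, Quispe→Task T4 24 min) adds 11.

Min total: 236 min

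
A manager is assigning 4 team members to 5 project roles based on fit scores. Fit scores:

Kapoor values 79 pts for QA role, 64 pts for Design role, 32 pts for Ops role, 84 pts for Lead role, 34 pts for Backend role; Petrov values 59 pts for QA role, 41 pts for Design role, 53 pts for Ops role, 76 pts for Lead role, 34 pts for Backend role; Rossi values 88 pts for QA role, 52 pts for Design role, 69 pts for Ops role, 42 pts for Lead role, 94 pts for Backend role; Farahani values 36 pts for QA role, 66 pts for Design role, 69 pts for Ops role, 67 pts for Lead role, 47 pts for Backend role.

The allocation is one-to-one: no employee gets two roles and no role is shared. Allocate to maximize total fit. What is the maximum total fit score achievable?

Optimal: Kapoor→QA role (79 pts), Petrov→Lead role (76 pts), Rossi→Backend role (94 pts), Farahani→Ops role (69 pts) — total 79+76+94+69 = 318 pts.
Row-greedy (each employee in turn takes its best remaining role) gives 306 pts, worse by 12.
Next-best assignment: Kapoor→QA role, Petrov→Lead role, Rossi→Backend role, Farahani→Design role = 315 pts.
Every other assignment is strictly worse.

Max total: 318 pts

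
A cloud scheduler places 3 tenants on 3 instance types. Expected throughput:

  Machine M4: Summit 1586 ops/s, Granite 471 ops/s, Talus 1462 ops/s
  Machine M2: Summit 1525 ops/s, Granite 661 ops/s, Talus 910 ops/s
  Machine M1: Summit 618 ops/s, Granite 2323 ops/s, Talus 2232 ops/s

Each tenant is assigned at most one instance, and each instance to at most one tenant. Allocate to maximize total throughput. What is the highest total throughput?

Optimal: Summit→Machine M2 (1525 ops/s), Granite→Machine M1 (2323 ops/s), Talus→Machine M4 (1462 ops/s) — total 1525+2323+1462 = 5310 ops/s.
Checked against all permutations: 5310 ops/s is optimal.

Max total: 5310 ops/s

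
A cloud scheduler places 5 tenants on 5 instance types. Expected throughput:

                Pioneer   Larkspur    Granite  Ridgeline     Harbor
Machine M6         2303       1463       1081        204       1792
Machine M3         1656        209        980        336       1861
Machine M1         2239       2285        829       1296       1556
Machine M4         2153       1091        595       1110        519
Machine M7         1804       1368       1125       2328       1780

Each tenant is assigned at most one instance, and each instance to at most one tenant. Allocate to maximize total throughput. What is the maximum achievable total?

Optimal: Pioneer→Machine M4 (2153 ops/s), Larkspur→Machine M1 (2285 ops/s), Granite→Machine M6 (1081 ops/s), Ridgeline→Machine M7 (2328 ops/s), Harbor→Machine M3 (1861 ops/s) — total 2153+2285+1081+2328+1861 = 9708 ops/s.
Max-entry greedy (repeatedly take the single best remaining cell) gives 9372 ops/s, worse by 336.
Next-best assignment: Pioneer→Machine M4, Larkspur→Machine M1, Granite→Machine M3, Ridgeline→Machine M7, Harbor→Machine M6 = 9538 ops/s.
Swapping Granite↔Larkspur (Granite→Machine M1 829 ops/s, Larkspur→Machine M6 1463 ops/s) loses 1074.

Maximum total: 9708 ops/s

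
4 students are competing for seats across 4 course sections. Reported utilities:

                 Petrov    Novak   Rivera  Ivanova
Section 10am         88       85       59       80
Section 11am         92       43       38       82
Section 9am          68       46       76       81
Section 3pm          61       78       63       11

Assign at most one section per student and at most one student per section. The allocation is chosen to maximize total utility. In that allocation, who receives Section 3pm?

This is the linear assignment problem.
Optimal: Petrov→Section 11am (92 points), Novak→Section 3pm (78 points), Rivera→Section 9am (76 points), Ivanova→Section 10am (80 points) — total 92+78+76+80 = 326 points.
Max-entry greedy (repeatedly take the single best remaining cell) gives 321 points, worse by 5.
Next-best assignment: Petrov→Section 10am, Novak→Section 3pm, Rivera→Section 9am, Ivanova→Section 11am = 324 points.
Checked against all permutations: 326 points is optimal.
Novak's own top section is Section 10am (85 points), but forcing Novak→Section 10am and reassigning the rest optimally gives only 321 points — worse by 5.

Novak receives Section 3pm.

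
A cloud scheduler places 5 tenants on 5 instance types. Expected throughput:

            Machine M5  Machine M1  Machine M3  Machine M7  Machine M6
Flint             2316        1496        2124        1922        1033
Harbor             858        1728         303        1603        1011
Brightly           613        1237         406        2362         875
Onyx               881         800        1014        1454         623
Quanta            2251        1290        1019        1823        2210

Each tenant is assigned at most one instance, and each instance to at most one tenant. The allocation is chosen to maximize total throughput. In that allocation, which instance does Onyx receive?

Onyx receives Machine M3.

Optimal: Flint→Machine M5 (2316 ops/s), Harbor→Machine M1 (1728 ops/s), Brightly→Machine M7 (2362 ops/s), Onyx→Machine M3 (1014 ops/s), Quanta→Machine M6 (2210 ops/s) — total 2316+1728+2362+1014+2210 = 9630 ops/s.
Column-greedy (each instance in turn goes to its best remaining tenant) gives 8048 ops/s, worse by 1582.
Swapping Flint↔Harbor (Flint→Machine M1 1496 ops/s, Harbor→Machine M5 858 ops/s) loses 1690.
Onyx's own top instance is Machine M7 (1454 ops/s), but forcing Onyx→Machine M7 and reassigning the rest optimally gives only 8432 ops/s — worse by 1198.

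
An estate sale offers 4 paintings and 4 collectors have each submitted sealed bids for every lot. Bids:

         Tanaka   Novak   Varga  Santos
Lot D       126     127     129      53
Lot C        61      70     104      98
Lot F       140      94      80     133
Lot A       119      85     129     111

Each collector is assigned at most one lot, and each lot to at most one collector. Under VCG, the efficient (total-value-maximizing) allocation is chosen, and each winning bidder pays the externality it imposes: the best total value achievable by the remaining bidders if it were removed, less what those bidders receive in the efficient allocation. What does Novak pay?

Novak pays $21.

Efficient allocation: Tanaka→Lot F ($140), Novak→Lot D ($127), Varga→Lot A ($129), Santos→Lot C ($98); total welfare W = $494.
Novak receives Lot D at value $127, so the others get W − 127 = $367.
Without Novak: best allocation of the remaining 3 bidders over all 4 lots is Tanaka→Lot D ($126), Varga→Lot A ($129), Santos→Lot F ($133), total $388.
VCG payment = (others' best without Novak) − (others' welfare with Novak) = 388 − 367 = $21.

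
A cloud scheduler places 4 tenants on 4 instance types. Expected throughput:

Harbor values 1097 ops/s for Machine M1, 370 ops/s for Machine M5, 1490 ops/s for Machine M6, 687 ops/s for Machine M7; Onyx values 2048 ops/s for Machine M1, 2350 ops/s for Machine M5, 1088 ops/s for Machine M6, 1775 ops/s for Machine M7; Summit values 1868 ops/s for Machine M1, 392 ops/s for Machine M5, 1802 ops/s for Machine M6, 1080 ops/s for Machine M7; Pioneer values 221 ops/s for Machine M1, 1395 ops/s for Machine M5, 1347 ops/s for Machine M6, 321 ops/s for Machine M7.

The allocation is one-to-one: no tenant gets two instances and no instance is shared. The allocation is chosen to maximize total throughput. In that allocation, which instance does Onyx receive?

Onyx receives Machine M7.

Treat this as an assignment problem: match each tenant to one instance.
Optimal: Harbor→Machine M6 (1490 ops/s), Onyx→Machine M7 (1775 ops/s), Summit→Machine M1 (1868 ops/s), Pioneer→Machine M5 (1395 ops/s) — total 1490+1775+1868+1395 = 6528 ops/s.
Max-entry greedy (repeatedly take the single best remaining cell) gives 6029 ops/s, worse by 499.
Next-best assignment: Harbor→Machine M7, Onyx→Machine M5, Summit→Machine M1, Pioneer→Machine M6 = 6252 ops/s.
No other one-to-one assignment exceeds 6528 ops/s.
Onyx's own top instance is Machine M5 (2350 ops/s), but forcing Onyx→Machine M5 and reassigning the rest optimally gives only 6252 ops/s — worse by 276.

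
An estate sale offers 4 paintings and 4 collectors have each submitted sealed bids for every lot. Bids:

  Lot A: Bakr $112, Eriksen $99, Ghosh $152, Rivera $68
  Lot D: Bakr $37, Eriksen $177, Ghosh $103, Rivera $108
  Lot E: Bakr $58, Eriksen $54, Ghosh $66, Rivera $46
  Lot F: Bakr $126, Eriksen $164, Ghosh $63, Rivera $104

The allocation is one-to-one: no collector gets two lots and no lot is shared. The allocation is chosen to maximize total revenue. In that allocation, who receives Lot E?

Optimal: Bakr→Lot F ($126), Eriksen→Lot D ($177), Ghosh→Lot A ($152), Rivera→Lot E ($46) — total 126+177+152+46 = $501.
Column-greedy (each lot in turn goes to its best remaining collector) gives $491, worse by 10.
Rivera's own top lot is Lot D ($108), but forcing Rivera→Lot D and reassigning the rest optimally gives only $482 — worse by 19.

Rivera receives Lot E.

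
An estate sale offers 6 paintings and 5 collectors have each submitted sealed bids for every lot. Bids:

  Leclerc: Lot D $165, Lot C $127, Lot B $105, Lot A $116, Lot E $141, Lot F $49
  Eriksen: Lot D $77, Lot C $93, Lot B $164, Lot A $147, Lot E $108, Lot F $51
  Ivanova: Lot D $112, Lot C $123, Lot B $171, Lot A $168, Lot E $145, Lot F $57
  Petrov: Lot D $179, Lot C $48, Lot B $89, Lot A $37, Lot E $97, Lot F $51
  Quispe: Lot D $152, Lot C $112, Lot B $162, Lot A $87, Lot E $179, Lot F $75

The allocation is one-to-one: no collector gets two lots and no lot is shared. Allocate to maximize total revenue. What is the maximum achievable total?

Optimal: Leclerc→Lot C ($127), Eriksen→Lot B ($164), Ivanova→Lot A ($168), Petrov→Lot D ($179), Quispe→Lot E ($179) — total 127+164+168+179+179 = $817.
Max-entry greedy (repeatedly take the single best remaining cell) gives $803, worse by 14.

Maximum total: $817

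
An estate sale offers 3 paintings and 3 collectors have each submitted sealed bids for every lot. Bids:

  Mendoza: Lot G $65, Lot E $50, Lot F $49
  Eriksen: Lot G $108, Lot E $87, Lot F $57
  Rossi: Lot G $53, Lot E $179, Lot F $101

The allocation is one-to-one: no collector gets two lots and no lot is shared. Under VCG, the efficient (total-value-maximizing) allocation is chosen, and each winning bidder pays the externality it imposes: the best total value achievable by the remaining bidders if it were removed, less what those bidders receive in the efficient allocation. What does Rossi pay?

Rossi pays $1.

Efficient allocation: Mendoza→Lot F ($49), Eriksen→Lot G ($108), Rossi→Lot E ($179); total welfare W = $336.
Rossi receives Lot E at value $179, so the others get W − 179 = $157.
Without Rossi: best allocation of the remaining 2 bidders over all 3 lots is Mendoza→Lot E ($50), Eriksen→Lot G ($108), total $158.
VCG payment = (others' best without Rossi) − (others' welfare with Rossi) = 158 − 157 = $1.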